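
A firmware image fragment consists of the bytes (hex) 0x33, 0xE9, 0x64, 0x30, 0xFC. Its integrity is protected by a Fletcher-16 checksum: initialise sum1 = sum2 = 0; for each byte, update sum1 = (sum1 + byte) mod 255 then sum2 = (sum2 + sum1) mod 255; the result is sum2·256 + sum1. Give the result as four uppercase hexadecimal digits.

32AE

Running sums (mod 255):
  after byte 0 (0x33): sum1=51, sum2=51
  after byte 1 (0xE9): sum1=29, sum2=80
  after byte 2 (0x64): sum1=129, sum2=209
  after byte 3 (0x30): sum1=177, sum2=131
  after byte 4 (0xFC): sum1=174, sum2=50
Checksum = sum2·256 + sum1 = 50·256 + 174 = 12974 = 0x32AE.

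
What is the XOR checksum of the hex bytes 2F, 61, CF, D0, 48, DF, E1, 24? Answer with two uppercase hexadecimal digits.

03

XOR the bytes together:
  start with 0x2F
  0x2F ⊕ 0x61 = 0x4E
  0x4E ⊕ 0xCF = 0x81
  0x81 ⊕ 0xD0 = 0x51
  0x51 ⊕ 0x48 = 0x19
  0x19 ⊕ 0xDF = 0xC6
  0xC6 ⊕ 0xE1 = 0x27
  0x27 ⊕ 0x24 = 0x03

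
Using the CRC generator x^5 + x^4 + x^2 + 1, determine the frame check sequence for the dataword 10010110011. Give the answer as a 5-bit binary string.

01001

Append 5 zeros: 1001011001100000. Divide by 110101 (XOR where the leading bit is 1):
  pos 0: 100101 XOR 110101 = 010000
  pos 1: 100001 XOR 110101 = 010100
  pos 2: 101000 XOR 110101 = 011101
  pos 3: 111010 XOR 110101 = 001111
  pos 5: 111111 XOR 110101 = 001010
  pos 7: 101000 XOR 110101 = 011101
  pos 8: 111010 XOR 110101 = 001111
  pos 10: 111100 XOR 110101 = 001001
Remainder (last 5 bits) = 01001. This is the CRC / FCS.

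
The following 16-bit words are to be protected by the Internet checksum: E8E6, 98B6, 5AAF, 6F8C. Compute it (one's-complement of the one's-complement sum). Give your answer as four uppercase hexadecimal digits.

B426

One's-complement addition (fold any carry out of bit 15 back into bit 0):
  0xE8E6 + 0x98B6 = 0x1819C → wrap carry → 0x819D
  0x819D + 0x5AAF = 0x0DC4C
  0xDC4C + 0x6F8C = 0x14BD8 → wrap carry → 0x4BD9
One's-complement sum = 0x4BD9.
Checksum = ~0x4BD9 & 0xFFFF = 0xB426.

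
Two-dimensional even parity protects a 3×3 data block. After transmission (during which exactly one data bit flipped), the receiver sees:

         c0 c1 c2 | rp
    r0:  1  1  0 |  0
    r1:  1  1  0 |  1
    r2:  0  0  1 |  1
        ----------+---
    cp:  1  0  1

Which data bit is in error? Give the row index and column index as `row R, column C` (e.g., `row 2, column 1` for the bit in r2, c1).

row 1, column 0

Recompute each row's even parity and compare to rp:
  r0: data parity 0, sent rp 0 → ok
  r1: data parity 0, sent rp 1 → mismatch
  r2: data parity 1, sent rp 1 → ok
Recompute each column's even parity and compare to cp:
  c0: data parity 0, sent cp 1 → mismatch
  c1: data parity 0, sent cp 0 → ok
  c2: data parity 1, sent cp 1 → ok
Exactly one row (r1) and one column (c0) fail → the flipped bit is at their intersection.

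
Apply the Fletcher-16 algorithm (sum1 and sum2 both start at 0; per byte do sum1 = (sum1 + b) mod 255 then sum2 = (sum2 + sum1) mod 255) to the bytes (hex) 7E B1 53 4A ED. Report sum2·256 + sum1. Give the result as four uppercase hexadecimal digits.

Running sums (mod 255):
  after byte 0 (7E): sum1=126, sum2=126
  after byte 1 (B1): sum1=48, sum2=174
  after byte 2 (53): sum1=131, sum2=50
  after byte 3 (4A): sum1=205, sum2=0
  after byte 4 (ED): sum1=187, sum2=187
Checksum = sum2·256 + sum1 = 187·256 + 187 = 48059 = 0xBBBB.

BBBB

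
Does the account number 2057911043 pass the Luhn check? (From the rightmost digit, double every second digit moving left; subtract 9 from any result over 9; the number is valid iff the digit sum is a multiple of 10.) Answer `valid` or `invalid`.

From the right, keep odd positions and double even positions (subtract 9 from any doubled value over 9):
  doubled (positions 2,4,...): 8 2 9 1 4 → sum 24
  kept (positions 1,3,...): 3 0 1 7 0 → sum 11
Total = 35.
35 mod 10 = 5, so the number is invalid.

invalid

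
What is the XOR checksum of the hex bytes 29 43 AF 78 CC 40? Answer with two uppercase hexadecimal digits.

31

XOR the bytes together:
  start with 0x29
  0x29 ⊕ 0x43 = 0x6A
  0x6A ⊕ 0xAF = 0xC5
  0xC5 ⊕ 0x78 = 0xBD
  0xBD ⊕ 0xCC = 0x71
  0x71 ⊕ 0x40 = 0x31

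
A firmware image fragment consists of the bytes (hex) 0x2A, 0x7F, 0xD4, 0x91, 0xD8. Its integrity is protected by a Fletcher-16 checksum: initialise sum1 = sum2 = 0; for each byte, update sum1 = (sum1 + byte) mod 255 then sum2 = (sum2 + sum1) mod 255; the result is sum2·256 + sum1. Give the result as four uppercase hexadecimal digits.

4BE8

Running sums (mod 255):
  after byte 0 (0x2A): sum1=42, sum2=42
  after byte 1 (0x7F): sum1=169, sum2=211
  after byte 2 (0xD4): sum1=126, sum2=82
  after byte 3 (0x91): sum1=16, sum2=98
  after byte 4 (0xD8): sum1=232, sum2=75
Checksum = sum2·256 + sum1 = 75·256 + 232 = 19432 = 0x4BE8.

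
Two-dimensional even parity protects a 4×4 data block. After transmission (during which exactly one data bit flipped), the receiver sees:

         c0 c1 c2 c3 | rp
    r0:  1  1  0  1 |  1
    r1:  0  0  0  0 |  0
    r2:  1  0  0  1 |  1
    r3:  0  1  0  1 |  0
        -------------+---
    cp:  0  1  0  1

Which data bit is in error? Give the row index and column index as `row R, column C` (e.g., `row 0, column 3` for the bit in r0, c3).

Recompute each row's even parity and compare to rp:
  r0: data parity 1, sent rp 1 → ok
  r1: data parity 0, sent rp 0 → ok
  r2: data parity 0, sent rp 1 → mismatch
  r3: data parity 0, sent rp 0 → ok
Recompute each column's even parity and compare to cp:
  c0: data parity 0, sent cp 0 → ok
  c1: data parity 0, sent cp 1 → mismatch
  c2: data parity 0, sent cp 0 → ok
  c3: data parity 1, sent cp 1 → ok
Exactly one row (r2) and one column (c1) fail → the flipped bit is at their intersection.

row 2, column 1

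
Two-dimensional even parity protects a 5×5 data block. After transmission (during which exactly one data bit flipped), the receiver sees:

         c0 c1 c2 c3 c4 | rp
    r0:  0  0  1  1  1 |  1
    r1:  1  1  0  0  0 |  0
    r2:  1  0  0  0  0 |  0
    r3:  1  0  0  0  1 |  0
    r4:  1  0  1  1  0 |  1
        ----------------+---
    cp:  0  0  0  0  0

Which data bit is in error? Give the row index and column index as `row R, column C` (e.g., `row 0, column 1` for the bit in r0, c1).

row 2, column 1

Recompute each row's even parity and compare to rp:
  r0: data parity 1, sent rp 1 → ok
  r1: data parity 0, sent rp 0 → ok
  r2: data parity 1, sent rp 0 → mismatch
  r3: data parity 0, sent rp 0 → ok
  r4: data parity 1, sent rp 1 → ok
Recompute each column's even parity and compare to cp:
  c0: data parity 0, sent cp 0 → ok
  c1: data parity 1, sent cp 0 → mismatch
  c2: data parity 0, sent cp 0 → ok
  c3: data parity 0, sent cp 0 → ok
  c4: data parity 0, sent cp 0 → ok
Exactly one row (r2) and one column (c1) fail → the flipped bit is at their intersection.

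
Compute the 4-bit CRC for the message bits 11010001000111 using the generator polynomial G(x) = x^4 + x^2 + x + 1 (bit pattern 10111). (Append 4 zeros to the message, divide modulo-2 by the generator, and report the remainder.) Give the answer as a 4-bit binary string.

Append 4 zeros: 110100010001110000. Divide by 10111 (XOR where the leading bit is 1):
  pos 0: 11010 XOR 10111 = 01101
  pos 1: 11010 XOR 10111 = 01101
  pos 2: 11010 XOR 10111 = 01101
  pos 3: 11011 XOR 10111 = 01100
  pos 4: 11000 XOR 10111 = 01111
  pos 5: 11110 XOR 10111 = 01001
  pos 6: 10010 XOR 10111 = 00101
  pos 8: 10111 XOR 10111 = 00000
  pos 13: 10000 XOR 10111 = 00111
Remainder (last 4 bits) = 0111. This is the CRC / FCS.

0111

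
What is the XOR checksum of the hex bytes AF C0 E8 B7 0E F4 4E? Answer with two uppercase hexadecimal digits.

84

XOR the bytes together:
  start with 0xAF
  0xAF ⊕ 0xC0 = 0x6F
  0x6F ⊕ 0xE8 = 0x87
  0x87 ⊕ 0xB7 = 0x30
  0x30 ⊕ 0x0E = 0x3E
  0x3E ⊕ 0xF4 = 0xCA
  0xCA ⊕ 0x4E = 0x84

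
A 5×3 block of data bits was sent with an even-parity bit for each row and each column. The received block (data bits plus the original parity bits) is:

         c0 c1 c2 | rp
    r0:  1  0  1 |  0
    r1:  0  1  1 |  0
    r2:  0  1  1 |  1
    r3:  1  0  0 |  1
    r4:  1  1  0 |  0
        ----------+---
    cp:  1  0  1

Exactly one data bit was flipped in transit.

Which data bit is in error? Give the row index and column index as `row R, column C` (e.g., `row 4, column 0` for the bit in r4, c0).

row 2, column 1

Recompute each row's even parity and compare to rp:
  r0: data parity 0, sent rp 0 → ok
  r1: data parity 0, sent rp 0 → ok
  r2: data parity 0, sent rp 1 → mismatch
  r3: data parity 1, sent rp 1 → ok
  r4: data parity 0, sent rp 0 → ok
Recompute each column's even parity and compare to cp:
  c0: data parity 1, sent cp 1 → ok
  c1: data parity 1, sent cp 0 → mismatch
  c2: data parity 1, sent cp 1 → ok
Exactly one row (r2) and one column (c1) fail → the flipped bit is at their intersection.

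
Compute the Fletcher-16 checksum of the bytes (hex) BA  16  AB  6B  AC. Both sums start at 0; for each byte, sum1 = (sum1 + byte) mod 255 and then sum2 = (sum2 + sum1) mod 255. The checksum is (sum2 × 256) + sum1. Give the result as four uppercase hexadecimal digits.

Running sums (mod 255):
  after byte 0 (BA): sum1=186, sum2=186
  after byte 1 (16): sum1=208, sum2=139
  after byte 2 (AB): sum1=124, sum2=8
  after byte 3 (6B): sum1=231, sum2=239
  after byte 4 (AC): sum1=148, sum2=132
Checksum = sum2·256 + sum1 = 132·256 + 148 = 33940 = 0x8494.

8494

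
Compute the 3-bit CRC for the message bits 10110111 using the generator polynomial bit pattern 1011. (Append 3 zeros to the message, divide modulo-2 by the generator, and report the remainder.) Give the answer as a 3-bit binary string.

010

Append 3 zeros: 10110111000. Divide by 1011 (XOR where the leading bit is 1):
  pos 0: 1011 XOR 1011 = 0000
  pos 5: 1110 XOR 1011 = 0101
  pos 6: 1010 XOR 1011 = 0001
Remainder (last 3 bits) = 010. This is the CRC / FCS.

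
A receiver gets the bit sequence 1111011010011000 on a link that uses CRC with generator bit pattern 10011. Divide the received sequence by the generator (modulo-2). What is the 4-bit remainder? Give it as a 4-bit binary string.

Modulo-2 division of 1111011010011000 by 10011:
  pos 0: 11110 XOR 10011 = 01101
  pos 1: 11011 XOR 10011 = 01000
  pos 2: 10001 XOR 10011 = 00010
  pos 5: 10010 XOR 10011 = 00001
  pos 9: 10110 XOR 10011 = 00101
  pos 11: 10100 XOR 10011 = 00111
Remainder = 0111 (nonzero — an error is detected).

0111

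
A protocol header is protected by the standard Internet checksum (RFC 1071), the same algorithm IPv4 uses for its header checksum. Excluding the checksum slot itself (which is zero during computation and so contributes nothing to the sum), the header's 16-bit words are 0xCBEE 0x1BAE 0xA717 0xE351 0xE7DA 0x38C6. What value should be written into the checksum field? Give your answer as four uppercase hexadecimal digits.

6D58

One's-complement addition (fold any carry out of bit 15 back into bit 0):
  0xCBEE + 0x1BAE = 0x0E79C
  0xE79C + 0xA717 = 0x18EB3 → wrap carry → 0x8EB4
  0x8EB4 + 0xE351 = 0x17205 → wrap carry → 0x7206
  0x7206 + 0xE7DA = 0x159E0 → wrap carry → 0x59E1
  0x59E1 + 0x38C6 = 0x092A7
One's-complement sum = 0x92A7.
Checksum = ~0x92A7 & 0xFFFF = 0x6D58.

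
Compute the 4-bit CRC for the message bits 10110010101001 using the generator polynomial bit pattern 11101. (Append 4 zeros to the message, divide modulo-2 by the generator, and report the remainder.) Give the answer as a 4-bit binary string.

1110

Append 4 zeros: 101100101010010000. Divide by 11101 (XOR where the leading bit is 1):
  pos 0: 10110 XOR 11101 = 01011
  pos 1: 10110 XOR 11101 = 01011
  pos 2: 10111 XOR 11101 = 01010
  pos 3: 10100 XOR 11101 = 01001
  pos 4: 10011 XOR 11101 = 01110
  pos 5: 11100 XOR 11101 = 00001
  pos 9: 11001 XOR 11101 = 00100
  pos 11: 10000 XOR 11101 = 01101
  pos 12: 11010 XOR 11101 = 00111
Remainder (last 4 bits) = 1110. This is the CRC / FCS.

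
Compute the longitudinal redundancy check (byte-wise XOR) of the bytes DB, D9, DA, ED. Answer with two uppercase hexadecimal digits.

35

XOR the bytes together:
  start with 0xDB
  0xDB ⊕ 0xD9 = 0x02
  0x02 ⊕ 0xDA = 0xD8
  0xD8 ⊕ 0xED = 0x35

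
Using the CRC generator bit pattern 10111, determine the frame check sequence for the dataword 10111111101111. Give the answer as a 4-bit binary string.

0110

Append 4 zeros: 101111111011110000. Divide by 10111 (XOR where the leading bit is 1):
  pos 0: 10111 XOR 10111 = 00000
  pos 5: 11110 XOR 10111 = 01001
  pos 6: 10011 XOR 10111 = 00100
  pos 8: 10011 XOR 10111 = 00100
  pos 10: 10010 XOR 10111 = 00101
  pos 12: 10100 XOR 10111 = 00011
Remainder (last 4 bits) = 0110. This is the CRC / FCS.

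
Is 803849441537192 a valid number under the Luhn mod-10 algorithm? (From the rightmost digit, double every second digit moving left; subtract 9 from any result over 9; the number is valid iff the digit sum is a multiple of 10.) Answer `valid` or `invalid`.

From the right, keep odd positions and double even positions (subtract 9 from any doubled value over 9):
  doubled (positions 2,4,...): 9 5 1 8 9 7 0 → sum 39
  kept (positions 1,3,...): 2 1 3 1 4 4 3 8 → sum 26
Total = 65.
65 mod 10 = 5, so the number is invalid.

invalid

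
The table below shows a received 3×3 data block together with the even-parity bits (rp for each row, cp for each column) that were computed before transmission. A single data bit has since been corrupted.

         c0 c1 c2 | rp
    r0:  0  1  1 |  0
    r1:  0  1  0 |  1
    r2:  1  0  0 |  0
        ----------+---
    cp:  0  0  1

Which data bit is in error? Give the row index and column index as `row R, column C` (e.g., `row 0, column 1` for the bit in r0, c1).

row 2, column 0

Recompute each row's even parity and compare to rp:
  r0: data parity 0, sent rp 0 → ok
  r1: data parity 1, sent rp 1 → ok
  r2: data parity 1, sent rp 0 → mismatch
Recompute each column's even parity and compare to cp:
  c0: data parity 1, sent cp 0 → mismatch
  c1: data parity 0, sent cp 0 → ok
  c2: data parity 1, sent cp 1 → ok
Exactly one row (r2) and one column (c0) fail → the flipped bit is at their intersection.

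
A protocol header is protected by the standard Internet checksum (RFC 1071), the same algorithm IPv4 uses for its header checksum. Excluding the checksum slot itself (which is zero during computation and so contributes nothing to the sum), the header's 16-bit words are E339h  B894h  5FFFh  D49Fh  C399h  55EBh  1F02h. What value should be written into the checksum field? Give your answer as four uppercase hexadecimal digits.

F70A

One's-complement addition (fold any carry out of bit 15 back into bit 0):
  0xE339 + 0xB894 = 0x19BCD → wrap carry → 0x9BCE
  0x9BCE + 0x5FFF = 0x0FBCD
  0xFBCD + 0xD49F = 0x1D06C → wrap carry → 0xD06D
  0xD06D + 0xC399 = 0x19406 → wrap carry → 0x9407
  0x9407 + 0x55EB = 0x0E9F2
  0xE9F2 + 0x1F02 = 0x108F4 → wrap carry → 0x08F5
One's-complement sum = 0x08F5.
Checksum = ~0x08F5 & 0xFFFF = 0xF70A.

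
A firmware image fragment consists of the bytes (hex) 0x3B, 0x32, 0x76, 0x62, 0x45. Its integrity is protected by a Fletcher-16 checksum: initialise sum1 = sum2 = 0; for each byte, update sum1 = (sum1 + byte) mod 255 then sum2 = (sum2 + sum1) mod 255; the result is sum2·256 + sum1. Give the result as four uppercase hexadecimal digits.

Running sums (mod 255):
  after byte 0 (0x3B): sum1=59, sum2=59
  after byte 1 (0x32): sum1=109, sum2=168
  after byte 2 (0x76): sum1=227, sum2=140
  after byte 3 (0x62): sum1=70, sum2=210
  after byte 4 (0x45): sum1=139, sum2=94
Checksum = sum2·256 + sum1 = 94·256 + 139 = 24203 = 0x5E8B.

5E8B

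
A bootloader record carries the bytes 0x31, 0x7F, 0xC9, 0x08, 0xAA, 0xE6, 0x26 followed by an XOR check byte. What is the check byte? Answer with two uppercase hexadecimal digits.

E5

XOR the bytes together:
  start with 0x31
  0x31 ⊕ 0x7F = 0x4E
  0x4E ⊕ 0xC9 = 0x87
  0x87 ⊕ 0x08 = 0x8F
  0x8F ⊕ 0xAA = 0x25
  0x25 ⊕ 0xE6 = 0xC3
  0xC3 ⊕ 0x26 = 0xE5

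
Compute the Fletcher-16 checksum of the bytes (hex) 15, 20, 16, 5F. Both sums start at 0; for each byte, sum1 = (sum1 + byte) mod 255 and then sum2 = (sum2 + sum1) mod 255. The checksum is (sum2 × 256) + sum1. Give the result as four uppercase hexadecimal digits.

Running sums (mod 255):
  after byte 0 (15): sum1=21, sum2=21
  after byte 1 (20): sum1=53, sum2=74
  after byte 2 (16): sum1=75, sum2=149
  after byte 3 (5F): sum1=170, sum2=64
Checksum = sum2·256 + sum1 = 64·256 + 170 = 16554 = 0x40AA.

40AA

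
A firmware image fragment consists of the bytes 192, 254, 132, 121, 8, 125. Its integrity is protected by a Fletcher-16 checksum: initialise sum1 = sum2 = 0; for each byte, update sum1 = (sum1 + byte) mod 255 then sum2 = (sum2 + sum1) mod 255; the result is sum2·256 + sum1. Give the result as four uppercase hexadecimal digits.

8B43

Running sums (mod 255):
  after byte 0 (192): sum1=192, sum2=192
  after byte 1 (254): sum1=191, sum2=128
  after byte 2 (132): sum1=68, sum2=196
  after byte 3 (121): sum1=189, sum2=130
  after byte 4 (8): sum1=197, sum2=72
  after byte 5 (125): sum1=67, sum2=139
Checksum = sum2·256 + sum1 = 139·256 + 67 = 35651 = 0x8B43.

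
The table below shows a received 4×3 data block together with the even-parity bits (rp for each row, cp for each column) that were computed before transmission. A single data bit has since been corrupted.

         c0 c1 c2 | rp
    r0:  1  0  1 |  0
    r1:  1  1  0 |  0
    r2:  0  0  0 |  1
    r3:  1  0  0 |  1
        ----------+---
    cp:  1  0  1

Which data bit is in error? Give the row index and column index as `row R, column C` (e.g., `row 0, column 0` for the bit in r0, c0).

row 2, column 1

Recompute each row's even parity and compare to rp:
  r0: data parity 0, sent rp 0 → ok
  r1: data parity 0, sent rp 0 → ok
  r2: data parity 0, sent rp 1 → mismatch
  r3: data parity 1, sent rp 1 → ok
Recompute each column's even parity and compare to cp:
  c0: data parity 1, sent cp 1 → ok
  c1: data parity 1, sent cp 0 → mismatch
  c2: data parity 1, sent cp 1 → ok
Exactly one row (r2) and one column (c1) fail → the flipped bit is at their intersection.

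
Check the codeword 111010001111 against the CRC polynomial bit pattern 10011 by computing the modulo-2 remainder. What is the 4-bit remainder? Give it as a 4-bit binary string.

Modulo-2 division of 111010001111 by 10011:
  pos 0: 11101 XOR 10011 = 01110
  pos 1: 11100 XOR 10011 = 01111
  pos 2: 11110 XOR 10011 = 01101
  pos 3: 11010 XOR 10011 = 01001
  pos 4: 10011 XOR 10011 = 00000
Remainder = 0111 (nonzero — an error is detected).

0111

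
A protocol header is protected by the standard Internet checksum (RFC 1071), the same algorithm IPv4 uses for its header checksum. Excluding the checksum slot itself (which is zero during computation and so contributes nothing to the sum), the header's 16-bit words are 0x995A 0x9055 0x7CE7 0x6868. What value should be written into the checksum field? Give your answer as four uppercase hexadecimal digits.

One's-complement addition (fold any carry out of bit 15 back into bit 0):
  0x995A + 0x9055 = 0x129AF → wrap carry → 0x29B0
  0x29B0 + 0x7CE7 = 0x0A697
  0xA697 + 0x6868 = 0x10EFF → wrap carry → 0x0F00
One's-complement sum = 0x0F00.
Checksum = ~0x0F00 & 0xFFFF = 0xF0FF.

F0FF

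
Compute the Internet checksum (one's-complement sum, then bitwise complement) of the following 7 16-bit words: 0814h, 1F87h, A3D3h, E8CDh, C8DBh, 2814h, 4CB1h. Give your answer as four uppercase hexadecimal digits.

0E22

One's-complement addition (fold any carry out of bit 15 back into bit 0):
  0x0814 + 0x1F87 = 0x0279B
  0x279B + 0xA3D3 = 0x0CB6E
  0xCB6E + 0xE8CD = 0x1B43B → wrap carry → 0xB43C
  0xB43C + 0xC8DB = 0x17D17 → wrap carry → 0x7D18
  0x7D18 + 0x2814 = 0x0A52C
  0xA52C + 0x4CB1 = 0x0F1DD
One's-complement sum = 0xF1DD.
Checksum = ~0xF1DD & 0xFFFF = 0x0E22.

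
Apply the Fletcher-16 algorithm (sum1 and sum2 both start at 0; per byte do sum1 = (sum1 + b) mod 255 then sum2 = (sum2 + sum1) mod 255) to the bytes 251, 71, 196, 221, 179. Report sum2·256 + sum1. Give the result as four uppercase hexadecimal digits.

C699

Running sums (mod 255):
  after byte 0 (251): sum1=251, sum2=251
  after byte 1 (71): sum1=67, sum2=63
  after byte 2 (196): sum1=8, sum2=71
  after byte 3 (221): sum1=229, sum2=45
  after byte 4 (179): sum1=153, sum2=198
Checksum = sum2·256 + sum1 = 198·256 + 153 = 50841 = 0xC699.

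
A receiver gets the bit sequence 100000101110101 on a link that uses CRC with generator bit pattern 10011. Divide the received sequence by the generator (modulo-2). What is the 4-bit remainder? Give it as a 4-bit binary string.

0000

Modulo-2 division of 100000101110101 by 10011:
  pos 0: 10000 XOR 10011 = 00011
  pos 3: 11010 XOR 10011 = 01001
  pos 4: 10011 XOR 10011 = 00000
  pos 9: 11010 XOR 10011 = 01001
  pos 10: 10011 XOR 10011 = 00000
Remainder = 0000 (zero — the frame passes the CRC check).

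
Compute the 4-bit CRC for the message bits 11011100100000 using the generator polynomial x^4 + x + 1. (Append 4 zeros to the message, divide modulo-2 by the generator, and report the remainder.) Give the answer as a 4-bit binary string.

Append 4 zeros: 110111001000000000. Divide by 10011 (XOR where the leading bit is 1):
  pos 0: 11011 XOR 10011 = 01000
  pos 1: 10001 XOR 10011 = 00010
  pos 4: 10001 XOR 10011 = 00010
  pos 7: 10000 XOR 10011 = 00011
  pos 10: 11000 XOR 10011 = 01011
  pos 11: 10110 XOR 10011 = 00101
  pos 13: 10100 XOR 10011 = 00111
Remainder (last 4 bits) = 0111. This is the CRC / FCS.

0111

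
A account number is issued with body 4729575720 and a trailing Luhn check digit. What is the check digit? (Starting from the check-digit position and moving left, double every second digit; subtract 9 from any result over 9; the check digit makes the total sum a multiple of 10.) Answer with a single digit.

8

Partial digits right→left: 0 2 7 5 7 5 9 2 7 4
Double every second digit counting from the check-digit position (so the 1st, 3rd, 5th, ... of the partial from the right).
  doubled (with −9 where >9): 0 5 5 9 5 → sum 24
  kept as-is: 2 5 5 2 4 → sum 18
Total = 24 + 18 = 42.
Check digit = (10 − (42 mod 10)) mod 10 = 8.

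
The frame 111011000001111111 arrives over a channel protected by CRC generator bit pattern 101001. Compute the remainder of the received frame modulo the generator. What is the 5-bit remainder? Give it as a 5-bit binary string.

11101

Modulo-2 division of 111011000001111111 by 101001:
  pos 0: 111011 XOR 101001 = 010010
  pos 1: 100100 XOR 101001 = 001101
  pos 3: 110100 XOR 101001 = 011101
  pos 4: 111010 XOR 101001 = 010011
  pos 5: 100110 XOR 101001 = 001111
  pos 7: 111111 XOR 101001 = 010110
  pos 8: 101101 XOR 101001 = 000100
  pos 11: 100111 XOR 101001 = 001110
Remainder = 11101 (nonzero — an error is detected).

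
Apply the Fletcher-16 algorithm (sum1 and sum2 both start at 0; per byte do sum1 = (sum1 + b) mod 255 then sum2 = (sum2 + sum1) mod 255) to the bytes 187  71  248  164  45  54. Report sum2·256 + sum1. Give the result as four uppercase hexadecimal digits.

Running sums (mod 255):
  after byte 0 (187): sum1=187, sum2=187
  after byte 1 (71): sum1=3, sum2=190
  after byte 2 (248): sum1=251, sum2=186
  after byte 3 (164): sum1=160, sum2=91
  after byte 4 (45): sum1=205, sum2=41
  after byte 5 (54): sum1=4, sum2=45
Checksum = sum2·256 + sum1 = 45·256 + 4 = 11524 = 0x2D04.

2D04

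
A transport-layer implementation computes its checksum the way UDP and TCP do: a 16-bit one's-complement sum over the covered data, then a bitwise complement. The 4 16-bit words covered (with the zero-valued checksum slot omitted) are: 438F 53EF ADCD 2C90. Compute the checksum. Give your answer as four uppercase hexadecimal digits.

One's-complement addition (fold any carry out of bit 15 back into bit 0):
  0x438F + 0x53EF = 0x0977E
  0x977E + 0xADCD = 0x1454B → wrap carry → 0x454C
  0x454C + 0x2C90 = 0x071DC
One's-complement sum = 0x71DC.
Checksum = ~0x71DC & 0xFFFF = 0x8E23.

8E23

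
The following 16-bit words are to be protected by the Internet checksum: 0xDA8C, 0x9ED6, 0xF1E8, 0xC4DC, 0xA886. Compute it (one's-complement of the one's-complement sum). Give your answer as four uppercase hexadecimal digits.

One's-complement addition (fold any carry out of bit 15 back into bit 0):
  0xDA8C + 0x9ED6 = 0x17962 → wrap carry → 0x7963
  0x7963 + 0xF1E8 = 0x16B4B → wrap carry → 0x6B4C
  0x6B4C + 0xC4DC = 0x13028 → wrap carry → 0x3029
  0x3029 + 0xA886 = 0x0D8AF
One's-complement sum = 0xD8AF.
Checksum = ~0xD8AF & 0xFFFF = 0x2750.

2750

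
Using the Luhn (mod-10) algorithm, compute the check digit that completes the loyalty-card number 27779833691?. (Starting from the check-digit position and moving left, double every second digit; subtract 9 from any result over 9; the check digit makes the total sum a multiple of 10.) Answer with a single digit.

7

Partial digits right→left: 1 9 6 3 3 8 9 7 7 7 2
Double every second digit counting from the check-digit position (so the 1st, 3rd, 5th, ... of the partial from the right).
  doubled (with −9 where >9): 2 3 6 9 5 4 → sum 29
  kept as-is: 9 3 8 7 7 → sum 34
Total = 29 + 34 = 63.
Check digit = (10 − (63 mod 10)) mod 10 = 7.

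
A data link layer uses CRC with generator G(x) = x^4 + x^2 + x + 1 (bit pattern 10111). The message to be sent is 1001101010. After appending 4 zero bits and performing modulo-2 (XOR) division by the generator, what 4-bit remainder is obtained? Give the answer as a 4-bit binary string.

1000

Append 4 zeros: 10011010100000. Divide by 10111 (XOR where the leading bit is 1):
  pos 0: 10011 XOR 10111 = 00100
  pos 2: 10001 XOR 10111 = 00110
  pos 4: 11001 XOR 10111 = 01110
  pos 5: 11100 XOR 10111 = 01011
  pos 6: 10110 XOR 10111 = 00001
Remainder (last 4 bits) = 1000. This is the CRC / FCS.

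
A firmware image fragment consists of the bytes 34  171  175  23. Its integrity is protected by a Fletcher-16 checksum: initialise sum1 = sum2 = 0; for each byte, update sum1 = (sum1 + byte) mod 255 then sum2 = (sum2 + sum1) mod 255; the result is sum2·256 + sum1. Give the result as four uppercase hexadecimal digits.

0294

Running sums (mod 255):
  after byte 0 (34): sum1=34, sum2=34
  after byte 1 (171): sum1=205, sum2=239
  after byte 2 (175): sum1=125, sum2=109
  after byte 3 (23): sum1=148, sum2=2
Checksum = sum2·256 + sum1 = 2·256 + 148 = 660 = 0x0294.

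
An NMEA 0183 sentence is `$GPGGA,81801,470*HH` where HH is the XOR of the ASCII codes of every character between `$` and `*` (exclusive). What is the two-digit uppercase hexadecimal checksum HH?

55

XOR the ASCII codes of the payload characters:
  'G' = 0x47 → acc = 0x47
  'P' = 0x50 → acc = 0x17
  'G' = 0x47 → acc = 0x50
  'G' = 0x47 → acc = 0x17
  'A' = 0x41 → acc = 0x56
  ',' = 0x2C → acc = 0x7A
  '8' = 0x38 → acc = 0x42
  '1' = 0x31 → acc = 0x73
  '8' = 0x38 → acc = 0x4B
  '0' = 0x30 → acc = 0x7B
  '1' = 0x31 → acc = 0x4A
  ',' = 0x2C → acc = 0x66
  '4' = 0x34 → acc = 0x52
  '7' = 0x37 → acc = 0x65
  '0' = 0x30 → acc = 0x55
Checksum = 0x55.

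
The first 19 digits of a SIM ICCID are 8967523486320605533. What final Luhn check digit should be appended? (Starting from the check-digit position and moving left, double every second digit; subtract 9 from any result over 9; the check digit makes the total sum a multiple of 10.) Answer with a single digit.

9

Partial digits right→left: 3 3 5 5 0 6 0 2 3 6 8 4 3 2 5 7 6 9 8
Double every second digit counting from the check-digit position (so the 1st, 3rd, 5th, ... of the partial from the right).
  doubled (with −9 where >9): 6 1 0 0 6 7 6 1 3 7 → sum 37
  kept as-is: 3 5 6 2 6 4 2 7 9 → sum 44
Total = 37 + 44 = 81.
Check digit = (10 − (81 mod 10)) mod 10 = 9.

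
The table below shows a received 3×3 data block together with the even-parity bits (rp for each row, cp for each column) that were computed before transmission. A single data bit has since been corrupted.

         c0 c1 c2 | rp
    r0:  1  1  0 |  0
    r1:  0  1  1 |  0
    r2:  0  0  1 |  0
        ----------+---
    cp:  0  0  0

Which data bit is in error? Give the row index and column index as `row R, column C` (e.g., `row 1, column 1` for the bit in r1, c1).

row 2, column 0

Recompute each row's even parity and compare to rp:
  r0: data parity 0, sent rp 0 → ok
  r1: data parity 0, sent rp 0 → ok
  r2: data parity 1, sent rp 0 → mismatch
Recompute each column's even parity and compare to cp:
  c0: data parity 1, sent cp 0 → mismatch
  c1: data parity 0, sent cp 0 → ok
  c2: data parity 0, sent cp 0 → ok
Exactly one row (r2) and one column (c0) fail → the flipped bit is at their intersection.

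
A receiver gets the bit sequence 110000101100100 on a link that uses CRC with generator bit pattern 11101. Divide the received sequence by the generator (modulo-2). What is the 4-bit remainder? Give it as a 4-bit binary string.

Modulo-2 division of 110000101100100 by 11101:
  pos 0: 11000 XOR 11101 = 00101
  pos 2: 10101 XOR 11101 = 01000
  pos 3: 10000 XOR 11101 = 01101
  pos 4: 11011 XOR 11101 = 00110
  pos 6: 11010 XOR 11101 = 00111
  pos 8: 11101 XOR 11101 = 00000
Remainder = 0000 (zero — the frame passes the CRC check).

0000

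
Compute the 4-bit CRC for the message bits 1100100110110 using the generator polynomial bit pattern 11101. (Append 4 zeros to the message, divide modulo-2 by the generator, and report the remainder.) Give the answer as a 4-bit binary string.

Append 4 zeros: 11001001101100000. Divide by 11101 (XOR where the leading bit is 1):
  pos 0: 11001 XOR 11101 = 00100
  pos 2: 10000 XOR 11101 = 01101
  pos 3: 11011 XOR 11101 = 00110
  pos 5: 11010 XOR 11101 = 00111
  pos 7: 11111 XOR 11101 = 00010
  pos 10: 10000 XOR 11101 = 01101
  pos 11: 11010 XOR 11101 = 00111
Remainder (last 4 bits) = 1110. This is the CRC / FCS.

1110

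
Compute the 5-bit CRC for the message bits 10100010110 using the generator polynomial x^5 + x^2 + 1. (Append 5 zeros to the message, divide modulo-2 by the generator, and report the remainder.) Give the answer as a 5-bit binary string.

00111

Append 5 zeros: 1010001011000000. Divide by 100101 (XOR where the leading bit is 1):
  pos 0: 101000 XOR 100101 = 001101
  pos 2: 110110 XOR 100101 = 010011
  pos 3: 100111 XOR 100101 = 000010
  pos 7: 101000 XOR 100101 = 001101
  pos 9: 110100 XOR 100101 = 010001
  pos 10: 100010 XOR 100101 = 000111
Remainder (last 5 bits) = 00111. This is the CRC / FCS.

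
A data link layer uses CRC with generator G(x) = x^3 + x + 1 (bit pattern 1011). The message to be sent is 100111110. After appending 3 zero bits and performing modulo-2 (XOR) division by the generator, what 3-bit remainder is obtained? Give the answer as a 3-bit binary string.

Append 3 zeros: 100111110000. Divide by 1011 (XOR where the leading bit is 1):
  pos 0: 1001 XOR 1011 = 0010
  pos 2: 1011 XOR 1011 = 0000
  pos 6: 1100 XOR 1011 = 0111
  pos 7: 1110 XOR 1011 = 0101
  pos 8: 1010 XOR 1011 = 0001
Remainder (last 3 bits) = 001. This is the CRC / FCS.

001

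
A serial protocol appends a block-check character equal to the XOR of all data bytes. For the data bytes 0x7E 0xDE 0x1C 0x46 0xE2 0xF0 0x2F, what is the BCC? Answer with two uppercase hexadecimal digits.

XOR the bytes together:
  start with 0x7E
  0x7E ⊕ 0xDE = 0xA0
  0xA0 ⊕ 0x1C = 0xBC
  0xBC ⊕ 0x46 = 0xFA
  0xFA ⊕ 0xE2 = 0x18
  0x18 ⊕ 0xF0 = 0xE8
  0xE8 ⊕ 0x2F = 0xC7

C7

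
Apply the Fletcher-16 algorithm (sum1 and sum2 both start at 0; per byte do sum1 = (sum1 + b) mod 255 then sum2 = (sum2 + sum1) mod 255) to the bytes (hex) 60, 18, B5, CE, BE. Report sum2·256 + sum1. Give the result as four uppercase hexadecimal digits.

BFBB

Running sums (mod 255):
  after byte 0 (60): sum1=96, sum2=96
  after byte 1 (18): sum1=120, sum2=216
  after byte 2 (B5): sum1=46, sum2=7
  after byte 3 (CE): sum1=252, sum2=4
  after byte 4 (BE): sum1=187, sum2=191
Checksum = sum2·256 + sum1 = 191·256 + 187 = 49083 = 0xBFBB.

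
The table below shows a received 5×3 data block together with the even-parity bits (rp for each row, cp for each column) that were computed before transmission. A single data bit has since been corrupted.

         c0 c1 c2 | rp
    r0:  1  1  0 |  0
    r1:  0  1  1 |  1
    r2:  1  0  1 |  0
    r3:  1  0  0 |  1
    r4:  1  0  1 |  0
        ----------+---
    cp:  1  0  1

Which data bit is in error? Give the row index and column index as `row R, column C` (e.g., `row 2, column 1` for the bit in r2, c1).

row 1, column 0

Recompute each row's even parity and compare to rp:
  r0: data parity 0, sent rp 0 → ok
  r1: data parity 0, sent rp 1 → mismatch
  r2: data parity 0, sent rp 0 → ok
  r3: data parity 1, sent rp 1 → ok
  r4: data parity 0, sent rp 0 → ok
Recompute each column's even parity and compare to cp:
  c0: data parity 0, sent cp 1 → mismatch
  c1: data parity 0, sent cp 0 → ok
  c2: data parity 1, sent cp 1 → ok
Exactly one row (r1) and one column (c0) fail → the flipped bit is at their intersection.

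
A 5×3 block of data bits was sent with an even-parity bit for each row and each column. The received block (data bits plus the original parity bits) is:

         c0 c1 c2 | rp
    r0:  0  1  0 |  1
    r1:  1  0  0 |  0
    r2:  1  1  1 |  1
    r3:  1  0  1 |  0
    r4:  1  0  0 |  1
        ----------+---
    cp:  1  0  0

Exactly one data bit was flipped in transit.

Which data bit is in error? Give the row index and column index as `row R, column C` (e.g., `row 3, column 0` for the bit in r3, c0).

Recompute each row's even parity and compare to rp:
  r0: data parity 1, sent rp 1 → ok
  r1: data parity 1, sent rp 0 → mismatch
  r2: data parity 1, sent rp 1 → ok
  r3: data parity 0, sent rp 0 → ok
  r4: data parity 1, sent rp 1 → ok
Recompute each column's even parity and compare to cp:
  c0: data parity 0, sent cp 1 → mismatch
  c1: data parity 0, sent cp 0 → ok
  c2: data parity 0, sent cp 0 → ok
Exactly one row (r1) and one column (c0) fail → the flipped bit is at their intersection.

row 1, column 0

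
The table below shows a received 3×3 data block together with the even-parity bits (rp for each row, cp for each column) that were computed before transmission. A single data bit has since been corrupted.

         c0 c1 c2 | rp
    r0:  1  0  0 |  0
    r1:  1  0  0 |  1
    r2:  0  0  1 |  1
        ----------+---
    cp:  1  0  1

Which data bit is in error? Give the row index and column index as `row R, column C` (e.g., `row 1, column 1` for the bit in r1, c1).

Recompute each row's even parity and compare to rp:
  r0: data parity 1, sent rp 0 → mismatch
  r1: data parity 1, sent rp 1 → ok
  r2: data parity 1, sent rp 1 → ok
Recompute each column's even parity and compare to cp:
  c0: data parity 0, sent cp 1 → mismatch
  c1: data parity 0, sent cp 0 → ok
  c2: data parity 1, sent cp 1 → ok
Exactly one row (r0) and one column (c0) fail → the flipped bit is at their intersection.

row 0, column 0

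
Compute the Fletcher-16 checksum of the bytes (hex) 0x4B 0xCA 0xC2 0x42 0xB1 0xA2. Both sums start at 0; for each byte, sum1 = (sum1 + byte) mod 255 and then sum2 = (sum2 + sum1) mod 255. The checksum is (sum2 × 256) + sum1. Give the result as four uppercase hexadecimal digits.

916F

Running sums (mod 255):
  after byte 0 (0x4B): sum1=75, sum2=75
  after byte 1 (0xCA): sum1=22, sum2=97
  after byte 2 (0xC2): sum1=216, sum2=58
  after byte 3 (0x42): sum1=27, sum2=85
  after byte 4 (0xB1): sum1=204, sum2=34
  after byte 5 (0xA2): sum1=111, sum2=145
Checksum = sum2·256 + sum1 = 145·256 + 111 = 37231 = 0x916F.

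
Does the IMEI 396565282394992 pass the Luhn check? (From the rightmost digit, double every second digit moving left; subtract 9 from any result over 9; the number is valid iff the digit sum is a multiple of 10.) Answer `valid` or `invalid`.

From the right, keep odd positions and double even positions (subtract 9 from any doubled value over 9):
  doubled (positions 2,4,...): 9 8 6 7 1 1 9 → sum 41
  kept (positions 1,3,...): 2 9 9 2 2 6 6 3 → sum 39
Total = 80.
80 mod 10 = 0, so the number is valid.

valid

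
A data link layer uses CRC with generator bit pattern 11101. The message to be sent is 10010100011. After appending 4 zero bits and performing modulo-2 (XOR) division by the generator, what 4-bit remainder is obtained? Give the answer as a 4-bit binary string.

0010

Append 4 zeros: 100101000110000. Divide by 11101 (XOR where the leading bit is 1):
  pos 0: 10010 XOR 11101 = 01111
  pos 1: 11111 XOR 11101 = 00010
  pos 4: 10000 XOR 11101 = 01101
  pos 5: 11011 XOR 11101 = 00110
  pos 7: 11010 XOR 11101 = 00111
  pos 9: 11100 XOR 11101 = 00001
Remainder (last 4 bits) = 0010. This is the CRC / FCS.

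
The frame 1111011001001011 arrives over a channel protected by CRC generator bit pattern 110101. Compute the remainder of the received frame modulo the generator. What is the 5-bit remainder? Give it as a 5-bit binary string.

Modulo-2 division of 1111011001001011 by 110101:
  pos 0: 111101 XOR 110101 = 001000
  pos 2: 100010 XOR 110101 = 010111
  pos 3: 101110 XOR 110101 = 011011
  pos 4: 110111 XOR 110101 = 000010
  pos 8: 100010 XOR 110101 = 010111
  pos 9: 101111 XOR 110101 = 011010
  pos 10: 110101 XOR 110101 = 000000
Remainder = 00000 (zero — the frame passes the CRC check).

00000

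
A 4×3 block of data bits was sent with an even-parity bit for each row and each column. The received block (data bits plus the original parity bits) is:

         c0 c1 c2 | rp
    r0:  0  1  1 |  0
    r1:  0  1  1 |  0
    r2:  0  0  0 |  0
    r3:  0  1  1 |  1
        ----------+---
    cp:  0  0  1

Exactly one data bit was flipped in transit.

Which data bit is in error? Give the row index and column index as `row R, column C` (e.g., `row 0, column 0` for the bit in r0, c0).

Recompute each row's even parity and compare to rp:
  r0: data parity 0, sent rp 0 → ok
  r1: data parity 0, sent rp 0 → ok
  r2: data parity 0, sent rp 0 → ok
  r3: data parity 0, sent rp 1 → mismatch
Recompute each column's even parity and compare to cp:
  c0: data parity 0, sent cp 0 → ok
  c1: data parity 1, sent cp 0 → mismatch
  c2: data parity 1, sent cp 1 → ok
Exactly one row (r3) and one column (c1) fail → the flipped bit is at their intersection.

row 3, column 1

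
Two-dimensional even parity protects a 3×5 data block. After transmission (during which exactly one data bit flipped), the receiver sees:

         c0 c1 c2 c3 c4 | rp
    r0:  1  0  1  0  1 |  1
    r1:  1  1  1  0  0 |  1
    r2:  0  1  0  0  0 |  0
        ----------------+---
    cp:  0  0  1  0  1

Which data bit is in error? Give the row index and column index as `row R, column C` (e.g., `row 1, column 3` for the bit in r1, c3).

row 2, column 2

Recompute each row's even parity and compare to rp:
  r0: data parity 1, sent rp 1 → ok
  r1: data parity 1, sent rp 1 → ok
  r2: data parity 1, sent rp 0 → mismatch
Recompute each column's even parity and compare to cp:
  c0: data parity 0, sent cp 0 → ok
  c1: data parity 0, sent cp 0 → ok
  c2: data parity 0, sent cp 1 → mismatch
  c3: data parity 0, sent cp 0 → ok
  c4: data parity 1, sent cp 1 → ok
Exactly one row (r2) and one column (c2) fail → the flipped bit is at their intersection.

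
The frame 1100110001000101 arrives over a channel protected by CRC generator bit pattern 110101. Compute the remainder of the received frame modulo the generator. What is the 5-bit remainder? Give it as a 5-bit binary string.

Modulo-2 division of 1100110001000101 by 110101:
  pos 0: 110011 XOR 110101 = 000110
  pos 3: 110000 XOR 110101 = 000101
  pos 6: 101100 XOR 110101 = 011001
  pos 7: 110010 XOR 110101 = 000111
  pos 10: 111101 XOR 110101 = 001000
Remainder = 01000 (nonzero — an error is detected).

01000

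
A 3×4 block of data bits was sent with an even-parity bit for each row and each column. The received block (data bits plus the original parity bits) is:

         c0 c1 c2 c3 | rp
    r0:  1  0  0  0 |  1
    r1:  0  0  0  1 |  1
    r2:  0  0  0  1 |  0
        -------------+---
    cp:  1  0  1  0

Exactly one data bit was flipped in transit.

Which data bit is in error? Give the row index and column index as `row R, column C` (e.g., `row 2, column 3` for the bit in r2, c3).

row 2, column 2

Recompute each row's even parity and compare to rp:
  r0: data parity 1, sent rp 1 → ok
  r1: data parity 1, sent rp 1 → ok
  r2: data parity 1, sent rp 0 → mismatch
Recompute each column's even parity and compare to cp:
  c0: data parity 1, sent cp 1 → ok
  c1: data parity 0, sent cp 0 → ok
  c2: data parity 0, sent cp 1 → mismatch
  c3: data parity 0, sent cp 0 → ok
Exactly one row (r2) and one column (c2) fail → the flipped bit is at their intersection.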